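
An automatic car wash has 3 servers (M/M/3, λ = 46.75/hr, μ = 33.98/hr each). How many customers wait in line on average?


a = λ/μ = 1.3758; ρ = a/3 = 0.4586
P₀ = 0.242487
Lq = P₀·a^c·ρ / (c!·(1−ρ)²) = 0.242487·2.60420·0.4586/(6·0.29311)
= 0.16467

Final: 0.16467


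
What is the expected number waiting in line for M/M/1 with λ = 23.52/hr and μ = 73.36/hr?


ρ = 23.52/73.36 = 0.3206
Lq = ρ²/(1−ρ) = 0.1028/0.6794 = 0.1513

Final: 0.1513


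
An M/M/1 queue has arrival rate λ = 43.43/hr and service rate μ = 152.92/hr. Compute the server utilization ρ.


ρ = λ/μ = 43.43/152.92 = 0.2840

Final: 0.2840


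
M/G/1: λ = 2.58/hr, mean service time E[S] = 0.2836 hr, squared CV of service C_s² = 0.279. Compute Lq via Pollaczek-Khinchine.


ρ = λ·E[S] = 2.58·0.2836 = 0.7317
Lq = ρ²(1+C_s²)/(2(1−ρ)) = 0.5354·(1+0.279)/(2·0.2683)
= 0.5354·1.2790/0.5366 = 1.27600

Final: 1.27600


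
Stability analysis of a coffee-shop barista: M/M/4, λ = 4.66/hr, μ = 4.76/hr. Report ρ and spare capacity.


Total capacity cμ = 4·4.76 = 19.04/hr
ρ = λ/(cμ) = 4.66/19.04 = 0.2447
Stable ⇔ ρ < 1: YES
Spare capacity = cμ − λ = 19.04 − 4.66 = 14.38/hr

Final: ρ = 0.2447; stable; margin = 14.38/hr


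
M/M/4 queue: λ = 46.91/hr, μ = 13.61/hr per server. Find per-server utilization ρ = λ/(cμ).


ρ = λ/(cμ) = 46.91/(4·13.61) = 46.91/54.44 = 0.8617

Final: 0.8617


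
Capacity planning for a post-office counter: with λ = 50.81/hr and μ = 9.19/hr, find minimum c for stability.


Stability requires cμ > λ ⇔ c > λ/μ.
λ/μ = 50.81/9.19 = 5.5288
Minimum integer c = ⌊5.5288⌋ + 1 = 6
Check: 6·9.19 = 55.14 > 50.81, while 5·9.19 = 45.95 ≤ 50.81

Final: 6 servers


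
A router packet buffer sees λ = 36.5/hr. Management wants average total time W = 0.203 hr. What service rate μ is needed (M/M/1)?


W = 1/(μ−λ) ⇒ μ − λ = 1/W = 1/0.203 = 4.9261
μ = λ + 1/W = 36.5 + 4.9261 = 41.4261 per hr

Final: 41.4261 /hr


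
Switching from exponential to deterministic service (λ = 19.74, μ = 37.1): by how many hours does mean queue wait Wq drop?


ρ = 19.74/37.1 = 0.5321
Wq(M/M/1) = ρ/(μ−λ) = 0.5321/17.36 = 0.03065 hr
Wq(M/D/1) = ρ/(2(μ−λ)) = 0.01532 hr
Savings = 0.03065 − 0.01532 = 0.01532 hr

Final: 0.01532 hr


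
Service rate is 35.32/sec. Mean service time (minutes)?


Mean service time = 1/μ = 1/35.32 second = 0.02831 second
In minutes: 0.02831 × 0.0166667 = 0.0004719 min

Final: 0.0004719 min


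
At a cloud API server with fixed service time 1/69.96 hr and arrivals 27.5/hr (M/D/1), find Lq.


ρ = 27.5/69.96 = 0.3931
M/D/1: Lq = ρ²/(2(1−ρ)) = 0.1545/(2·0.6069) = 0.12729

Final: 0.12729


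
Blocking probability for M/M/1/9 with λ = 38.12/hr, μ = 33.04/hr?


ρ = λ/μ = 38.12/33.04 = 1.1538
P_K = (1−ρ)ρ^K/(1−ρ^(K+1)) = (-0.1538·3.622561)/(1 − 4.179540)
= -0.556980/-3.179540 = 0.175176

Final: 0.175176


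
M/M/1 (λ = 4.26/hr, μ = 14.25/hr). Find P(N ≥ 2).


ρ = 4.26/14.25 = 0.2989
P(N ≥ n) = ρ^n = 0.2989^2 = 0.089370

Final: 0.089370


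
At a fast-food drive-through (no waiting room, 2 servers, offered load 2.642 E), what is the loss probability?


B(c,a) = (a^c/c!) / Σ_{k=0}^{c} a^k/k!
a^2/2! = 3.490082
Σ terms (k=0..2): 1.00000 + 2.64200 + 3.49008 = 7.132082
B = 3.490082/7.132082 = 0.489350

Final: 0.489350


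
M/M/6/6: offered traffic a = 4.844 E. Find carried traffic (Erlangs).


B(6,4.844) = 0.180099 (Erlang-B)
Carried load = a(1 − B) = 4.844·(1 − 0.180099) = 4.844·0.819901 = 3.9716 E

Final: 3.9716 Erlangs


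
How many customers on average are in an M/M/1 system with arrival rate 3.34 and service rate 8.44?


ρ = λ/μ = 3.34/8.44 = 0.3957
L = ρ/(1−ρ) = 0.3957/(1 − 0.3957) = 0.3957/0.6043 = 0.6549

Final: 0.6549


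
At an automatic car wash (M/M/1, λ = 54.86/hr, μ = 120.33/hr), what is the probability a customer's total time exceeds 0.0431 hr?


W ~ Exponential(μ−λ) for M/M/1.
μ − λ = 120.33 − 54.86 = 65.4700
P(W > t) = e^{−(μ−λ)t} = e^{−2.8218} = 0.059501

Final: 0.059501


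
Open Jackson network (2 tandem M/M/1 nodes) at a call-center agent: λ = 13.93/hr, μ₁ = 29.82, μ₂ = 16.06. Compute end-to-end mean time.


Each node sees arrival rate λ = 13.93/hr (tandem ⇒ throughput preserved).
W₁ = 1/(μ₁−λ) = 1/(29.82−13.93) = 0.06293 hr
W₂ = 1/(μ₂−λ) = 1/(16.06−13.93) = 0.46948 hr
W_total = W₁ + W₂ = 0.06293 + 0.46948 = 0.53242 hr

Final: 0.53242 hr


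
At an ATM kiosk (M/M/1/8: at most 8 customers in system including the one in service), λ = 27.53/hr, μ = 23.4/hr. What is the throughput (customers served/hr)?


ρ = 1.1765; P_K = (1−ρ)ρ^8/(1−ρ^9) = 0.195227
λ_eff = λ(1 − P_K) = 27.53·(1 − 0.195227) = 27.53·0.804773 = 22.1554 /hr

Final: 22.1554 /hr


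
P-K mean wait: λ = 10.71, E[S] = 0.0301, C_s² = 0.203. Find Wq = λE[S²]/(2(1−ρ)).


ρ = λ·E[S] = 10.71·0.0301 = 0.3224
E[S²] = E[S]²(1+C_s²) = 0.0301²·(1+0.203) = 0.001090
Wq = λ·E[S²]/(2(1−ρ)) = 10.71·0.001090/(2·0.6776) = 0.008613 hr

Final: 0.008613 hr


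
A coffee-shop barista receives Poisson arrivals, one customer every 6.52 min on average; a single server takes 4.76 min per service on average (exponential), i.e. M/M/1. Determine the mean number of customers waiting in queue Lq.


λ = 60/6.52 = 9.2025 /hr
μ = 60/4.76 = 12.6050 /hr
ρ = λ/μ = 9.2025/12.6050 = 0.7301
Lq = ρ²/(1−ρ) = 0.5330/0.2699 = 1.9745

Final: 1.9745


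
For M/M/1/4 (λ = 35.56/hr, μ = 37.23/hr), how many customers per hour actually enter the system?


ρ = 0.9551; P_K = (1−ρ)ρ^4/(1−ρ^5) = 0.182076
λ_eff = λ(1 − P_K) = 35.56·(1 − 0.182076) = 35.56·0.817924 = 29.0854 /hr

Final: 29.0854 /hr


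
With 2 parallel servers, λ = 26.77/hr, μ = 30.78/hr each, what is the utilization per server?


ρ = λ/(cμ) = 26.77/(2·30.78) = 26.77/61.56 = 0.4349

Final: 0.4349


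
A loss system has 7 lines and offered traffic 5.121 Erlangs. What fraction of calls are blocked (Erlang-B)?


B(c,a) = (a^c/c!) / Σ_{k=0}^{c} a^k/k!
a^7/7! = 18.325376
Σ terms (k=0..7): 1.00000 + 5.12100 + 13.11232 + 22.38273 + 28.65549 + 29.34895 + 25.04933 + 18.32538 = 142.995206
B = 18.325376/142.995206 = 0.128154

Final: 0.128154


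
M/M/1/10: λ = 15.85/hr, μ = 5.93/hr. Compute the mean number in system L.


ρ = 15.85/5.93 = 2.6728
L = ρ[1 − (K+1)ρ^K + Kρ^(K+1)] / [(1−ρ)(1−ρ^(K+1))]
Numerator: 2.6728·(1 − 11·18609.972522 + 10·49741.663487) = 782364.385068
Denominator: (-1.6728)·(-49740.663487) = 83208.664721
L = 782364.385068/83208.664721 = 9.4024

Final: 9.4024


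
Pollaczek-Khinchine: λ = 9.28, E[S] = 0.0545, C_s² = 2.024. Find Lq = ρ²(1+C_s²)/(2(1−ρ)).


ρ = λ·E[S] = 9.28·0.0545 = 0.5058
Lq = ρ²(1+C_s²)/(2(1−ρ)) = 0.2558·(1+2.024)/(2·0.4942)
= 0.2558·3.0240/0.9885 = 0.78253

Final: 0.78253


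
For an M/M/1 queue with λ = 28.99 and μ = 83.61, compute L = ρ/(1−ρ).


ρ = λ/μ = 28.99/83.61 = 0.3467
L = ρ/(1−ρ) = 0.3467/(1 − 0.3467) = 0.3467/0.6533 = 0.5308

Final: 0.5308


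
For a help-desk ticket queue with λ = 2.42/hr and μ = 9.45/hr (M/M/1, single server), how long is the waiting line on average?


ρ = 2.42/9.45 = 0.2561
Lq = ρ²/(1−ρ) = 0.06558/0.7439 = 0.08815

Final: 0.08815


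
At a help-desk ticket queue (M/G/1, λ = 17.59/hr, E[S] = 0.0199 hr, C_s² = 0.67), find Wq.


ρ = λ·E[S] = 17.59·0.0199 = 0.3500
E[S²] = E[S]²(1+C_s²) = 0.0199²·(1+0.67) = 0.0006613
Wq = λ·E[S²]/(2(1−ρ)) = 17.59·0.0006613/(2·0.6500) = 0.008949 hr

Final: 0.008949 hr


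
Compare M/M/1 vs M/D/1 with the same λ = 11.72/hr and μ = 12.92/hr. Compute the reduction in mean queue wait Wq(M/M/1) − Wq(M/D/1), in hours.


ρ = 11.72/12.92 = 0.9071
Wq(M/M/1) = ρ/(μ−λ) = 0.9071/1.20 = 0.75593 hr
Wq(M/D/1) = ρ/(2(μ−λ)) = 0.37797 hr
Savings = 0.75593 − 0.37797 = 0.37797 hr

Final: 0.37797 hr


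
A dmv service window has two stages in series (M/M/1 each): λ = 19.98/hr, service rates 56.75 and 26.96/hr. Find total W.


Each node sees arrival rate λ = 19.98/hr (tandem ⇒ throughput preserved).
W₁ = 1/(μ₁−λ) = 1/(56.75−19.98) = 0.02720 hr
W₂ = 1/(μ₂−λ) = 1/(26.96−19.98) = 0.14327 hr
W_total = W₁ + W₂ = 0.02720 + 0.14327 = 0.17046 hr

Final: 0.17046 hr


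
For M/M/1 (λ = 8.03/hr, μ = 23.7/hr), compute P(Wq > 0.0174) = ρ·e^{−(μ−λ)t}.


ρ = 8.03/23.7 = 0.3388
P(Wq > t) = ρ·e^{−(μ−λ)t} = 0.3388·e^{−0.2727}
= 0.3388·0.761353 = 0.257961

Final: 0.257961


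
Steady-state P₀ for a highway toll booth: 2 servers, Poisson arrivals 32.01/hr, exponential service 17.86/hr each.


a = λ/μ = 32.01/17.86 = 1.7923; ρ = a/c = 0.8961
Σ_{k=0}^{1} a^k/k! (terms k=0..1) = 1.00000 + 1.79227 = 2.79227
Tail: a^2/(2!(1−ρ)) = 3.21224/(2·0.1039) = 15.46379
P₀ = 1/(2.79227 + 15.46379) = 1/18.25606 = 0.054776

Final: 0.054776


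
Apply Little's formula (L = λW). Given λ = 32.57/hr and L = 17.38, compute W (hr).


W = L/λ = 17.38/32.57 = 0.5336 hr

Final: 0.5336 hr


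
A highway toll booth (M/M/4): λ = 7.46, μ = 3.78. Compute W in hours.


a = 1.9735; ρ = 0.4934; P₀ = 0.134232
Lq = P₀·a^c·ρ/(c!(1−ρ)²) = 0.16310
Wq = Lq/λ = 0.16310/7.46 = 0.02186 hr
W = Wq + 1/μ = 0.02186 + 0.26455 = 0.28641 hr

Final: 0.28641 hr


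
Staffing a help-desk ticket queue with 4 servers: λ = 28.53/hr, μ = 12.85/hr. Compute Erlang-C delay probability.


a = λ/μ = 2.2202; ρ = a/4 = 0.5551
P₀ = 0.102202 (from M/M/c formula)
C(c,a) = [a^c/(c!(1−ρ))]·P₀ = [24.29935/(24·0.4449)]·0.102202
= 2.27552·0.102202 = 0.232562

Final: 0.232562


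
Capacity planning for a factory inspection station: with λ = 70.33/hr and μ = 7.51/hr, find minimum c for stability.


Stability requires cμ > λ ⇔ c > λ/μ.
λ/μ = 70.33/7.51 = 9.3648
Minimum integer c = ⌊9.3648⌋ + 1 = 10
Check: 10·7.51 = 75.10 > 70.33, while 9·7.51 = 67.59 ≤ 70.33

Final: 10 servers


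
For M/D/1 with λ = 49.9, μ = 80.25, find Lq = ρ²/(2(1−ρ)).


ρ = 49.9/80.25 = 0.6218
M/D/1: Lq = ρ²/(2(1−ρ)) = 0.3866/(2·0.3782) = 0.51117

Final: 0.51117


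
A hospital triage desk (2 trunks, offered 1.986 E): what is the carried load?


B(2,1.986) = 0.397753 (Erlang-B)
Carried load = a(1 − B) = 1.986·(1 − 0.397753) = 1.986·0.602247 = 1.1961 E

Final: 1.1961 Erlangs


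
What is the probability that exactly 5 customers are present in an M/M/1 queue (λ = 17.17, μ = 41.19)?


ρ = 17.17/41.19 = 0.4168
P_n = (1−ρ)·ρ^n = (1 − 0.4168)·0.4168^5 = 0.5832·0.012586 = 0.007340

Final: 0.007340


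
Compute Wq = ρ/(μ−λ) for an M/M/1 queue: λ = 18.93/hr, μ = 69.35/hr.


ρ = 18.93/69.35 = 0.2730
Wq = ρ/(μ−λ) = 0.2730/(69.35 − 18.93) = 0.2730/50.42 = 0.005414 hr

Final: 0.005414 hr


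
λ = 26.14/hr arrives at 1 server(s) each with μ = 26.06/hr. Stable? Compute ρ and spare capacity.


Total capacity cμ = 1·26.06 = 26.06/hr
ρ = λ/(cμ) = 26.14/26.06 = 1.0031
Stable ⇔ ρ < 1: NO
Spare capacity = cμ − λ = 26.06 − 26.14 = -0.08/hr

Final: ρ = 1.0031; unstable; margin = -0.08/hr


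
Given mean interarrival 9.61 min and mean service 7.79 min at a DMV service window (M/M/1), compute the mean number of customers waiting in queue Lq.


λ = 60/9.61 = 6.2435 /hr
μ = 60/7.79 = 7.7022 /hr
ρ = λ/μ = 6.2435/7.7022 = 0.8106
Lq = ρ²/(1−ρ) = 0.6571/0.1894 = 3.4696

Final: 3.4696


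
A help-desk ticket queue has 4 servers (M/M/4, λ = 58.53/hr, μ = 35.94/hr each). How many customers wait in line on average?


a = λ/μ = 1.6285; ρ = a/4 = 0.4071
P₀ = 0.193467
Lq = P₀·a^c·ρ / (c!·(1−ρ)²) = 0.193467·7.03399·0.4071/(24·0.35149)
= 0.06568

Final: 0.06568


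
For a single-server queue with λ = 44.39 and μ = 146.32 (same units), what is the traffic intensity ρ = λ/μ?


ρ = λ/μ = 44.39/146.32 = 0.3034

Final: 0.3034


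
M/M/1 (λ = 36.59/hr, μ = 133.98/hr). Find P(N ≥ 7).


ρ = 36.59/133.98 = 0.2731
P(N ≥ n) = ρ^n = 0.2731^7 = 0.0001133

Final: 0.0001133


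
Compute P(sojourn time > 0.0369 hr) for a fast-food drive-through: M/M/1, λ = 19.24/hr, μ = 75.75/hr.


W ~ Exponential(μ−λ) for M/M/1.
μ − λ = 75.75 − 19.24 = 56.5100
P(W > t) = e^{−(μ−λ)t} = e^{−2.0852} = 0.124280

Final: 0.124280


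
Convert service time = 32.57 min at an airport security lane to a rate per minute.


μ = 1/(service time) in consistent units.
1 minute = 1 min, so μ = 1/32.57 = 0.03070 per minute

Final: 0.03070 /min


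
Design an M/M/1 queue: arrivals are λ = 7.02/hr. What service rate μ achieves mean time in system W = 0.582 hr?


W = 1/(μ−λ) ⇒ μ − λ = 1/W = 1/0.582 = 1.7182
μ = λ + 1/W = 7.02 + 1.7182 = 8.7382 per hr

Final: 8.7382 /hr


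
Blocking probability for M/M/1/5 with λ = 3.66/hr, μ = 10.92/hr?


ρ = λ/μ = 3.66/10.92 = 0.3352
P_K = (1−ρ)ρ^K/(1−ρ^(K+1)) = (0.6648·0.004230)/(1 − 0.001418)
= 0.002812/0.998582 = 0.002816

Final: 0.002816


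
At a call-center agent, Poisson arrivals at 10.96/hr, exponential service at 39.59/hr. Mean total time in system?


W = 1/(μ−λ) = 1/(39.59 − 10.96) = 1/28.63 = 0.03493 hr

Final: 0.03493 hr


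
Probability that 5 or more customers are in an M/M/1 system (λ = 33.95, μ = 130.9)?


ρ = 33.95/130.9 = 0.2594
P(N ≥ n) = ρ^n = 0.2594^5 = 0.001174

Final: 0.001174


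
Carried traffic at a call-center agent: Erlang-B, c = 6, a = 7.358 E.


B(6,7.358) = 0.353166 (Erlang-B)
Carried load = a(1 − B) = 7.358·(1 − 0.353166) = 7.358·0.646834 = 4.7594 E

Final: 4.7594 Erlangs


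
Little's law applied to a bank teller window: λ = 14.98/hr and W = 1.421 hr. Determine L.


L = λW = 14.98·1.421 = 21.2866

Final: 21.2866


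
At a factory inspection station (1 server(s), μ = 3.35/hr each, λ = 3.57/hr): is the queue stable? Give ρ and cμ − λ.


Total capacity cμ = 1·3.35 = 3.35/hr
ρ = λ/(cμ) = 3.57/3.35 = 1.0657
Stable ⇔ ρ < 1: NO
Spare capacity = cμ − λ = 3.35 − 3.57 = -0.22/hr

Final: ρ = 1.0657; unstable; margin = -0.22/hr


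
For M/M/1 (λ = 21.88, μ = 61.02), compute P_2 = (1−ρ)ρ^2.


ρ = 21.88/61.02 = 0.3586
P_n = (1−ρ)·ρ^n = (1 − 0.3586)·0.3586^2 = 0.6414·0.128573 = 0.082471

Final: 0.082471


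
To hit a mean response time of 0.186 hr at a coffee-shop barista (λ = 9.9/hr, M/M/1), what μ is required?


W = 1/(μ−λ) ⇒ μ − λ = 1/W = 1/0.186 = 5.3763
μ = λ + 1/W = 9.9 + 5.3763 = 15.2763 per hr

Final: 15.2763 /hr


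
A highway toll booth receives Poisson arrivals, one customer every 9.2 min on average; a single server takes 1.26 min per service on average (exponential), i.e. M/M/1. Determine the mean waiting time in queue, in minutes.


λ = 60/9.2 = 6.5217 /hr
μ = 60/1.26 = 47.6190 /hr
ρ = λ/μ = 6.5217/47.6190 = 0.1370
Wq = ρ/(μ−λ) = 0.1370/(47.6190−6.5217) = 0.003332 hr
In minutes: 0.003332·60 = 0.1999 min

Final: 0.1999 min


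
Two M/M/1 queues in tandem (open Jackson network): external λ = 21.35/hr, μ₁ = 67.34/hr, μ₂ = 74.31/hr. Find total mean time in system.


Each node sees arrival rate λ = 21.35/hr (tandem ⇒ throughput preserved).
W₁ = 1/(μ₁−λ) = 1/(67.34−21.35) = 0.02174 hr
W₂ = 1/(μ₂−λ) = 1/(74.31−21.35) = 0.01888 hr
W_total = W₁ + W₂ = 0.02174 + 0.01888 = 0.04063 hr

Final: 0.04063 hr


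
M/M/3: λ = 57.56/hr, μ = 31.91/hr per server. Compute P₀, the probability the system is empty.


a = λ/μ = 57.56/31.91 = 1.8038; ρ = a/c = 0.6013
Σ_{k=0}^{2} a^k/k! (terms k=0..2) = 1.00000 + 1.80382 + 1.62689 = 4.43071
Tail: a^3/(3!(1−ρ)) = 5.86924/(6·0.3987) = 2.45333
P₀ = 1/(4.43071 + 2.45333) = 1/6.88405 = 0.145263

Final: 0.145263


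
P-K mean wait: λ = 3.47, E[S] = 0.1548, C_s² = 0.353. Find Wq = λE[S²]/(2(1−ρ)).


ρ = λ·E[S] = 3.47·0.1548 = 0.5372
E[S²] = E[S]²(1+C_s²) = 0.1548²·(1+0.353) = 0.032422
Wq = λ·E[S²]/(2(1−ρ)) = 3.47·0.032422/(2·0.4628) = 0.12154 hr

Final: 0.12154 hr


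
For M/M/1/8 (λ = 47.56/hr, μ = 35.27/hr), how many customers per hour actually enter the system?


ρ = 1.3485; P_K = (1−ρ)ρ^8/(1−ρ^9) = 0.277216
λ_eff = λ(1 − P_K) = 47.56·(1 − 0.277216) = 47.56·0.722784 = 34.3756 /hr

Final: 34.3756 /hr


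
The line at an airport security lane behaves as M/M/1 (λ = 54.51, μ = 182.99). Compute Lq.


ρ = 54.51/182.99 = 0.2979
Lq = ρ²/(1−ρ) = 0.08874/0.7021 = 0.1264

Final: 0.1264


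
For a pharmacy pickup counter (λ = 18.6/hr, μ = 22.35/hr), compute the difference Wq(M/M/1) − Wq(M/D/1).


ρ = 18.6/22.35 = 0.8322
Wq(M/M/1) = ρ/(μ−λ) = 0.8322/3.75 = 0.22192 hr
Wq(M/D/1) = ρ/(2(μ−λ)) = 0.11096 hr
Savings = 0.22192 − 0.11096 = 0.11096 hr

Final: 0.11096 hr


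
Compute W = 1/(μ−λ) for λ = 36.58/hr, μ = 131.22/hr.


W = 1/(μ−λ) = 1/(131.22 − 36.58) = 1/94.64 = 0.01057 hr

Final: 0.01057 hr


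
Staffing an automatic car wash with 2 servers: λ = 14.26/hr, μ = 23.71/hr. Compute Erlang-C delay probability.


a = λ/μ = 0.6014; ρ = a/2 = 0.3007
P₀ = 0.537613 (from M/M/c formula)
C(c,a) = [a^c/(c!(1−ρ))]·P₀ = [0.36172/(2·0.6993)]·0.537613
= 0.25864·0.537613 = 0.139047

Final: 0.139047


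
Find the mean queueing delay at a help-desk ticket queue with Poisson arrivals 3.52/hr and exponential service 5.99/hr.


ρ = 3.52/5.99 = 0.5876
Wq = ρ/(μ−λ) = 0.5876/(5.99 − 3.52) = 0.5876/2.47 = 0.2379 hr

Final: 0.2379 hr


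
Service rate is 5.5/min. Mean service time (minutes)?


Mean service time = 1/μ = 1/5.5 minute = 0.18182 minute
In minutes: 0.18182 × 1 = 0.1818 min

Final: 0.1818 min


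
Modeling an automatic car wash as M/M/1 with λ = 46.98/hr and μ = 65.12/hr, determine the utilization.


ρ = λ/μ = 46.98/65.12 = 0.7214

Final: 0.7214


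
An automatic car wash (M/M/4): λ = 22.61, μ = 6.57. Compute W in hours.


a = 3.4414; ρ = 0.8604; P₀ = 0.016948
Lq = P₀·a^c·ρ/(c!(1−ρ)²) = 4.36951
Wq = Lq/λ = 4.36951/22.61 = 0.19326 hr
W = Wq + 1/μ = 0.19326 + 0.15221 = 0.34546 hr

Final: 0.34546 hr


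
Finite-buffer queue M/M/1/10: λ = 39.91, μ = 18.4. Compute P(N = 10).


ρ = λ/μ = 39.91/18.4 = 2.1690
P_K = (1−ρ)ρ^K/(1−ρ^(K+1)) = (-1.1690·2304.830794)/(1 − 4999.228097)
= -2694.397303/-4998.228097 = 0.539070

Final: 0.539070


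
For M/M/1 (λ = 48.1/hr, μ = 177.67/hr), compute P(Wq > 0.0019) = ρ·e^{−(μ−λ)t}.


ρ = 48.1/177.67 = 0.2707
P(Wq > t) = ρ·e^{−(μ−λ)t} = 0.2707·e^{−0.2462}
= 0.2707·0.781779 = 0.211648

Final: 0.211648


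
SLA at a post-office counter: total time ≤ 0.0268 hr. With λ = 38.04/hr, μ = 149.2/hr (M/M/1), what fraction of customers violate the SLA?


W ~ Exponential(μ−λ) for M/M/1.
μ − λ = 149.2 − 38.04 = 111.1600
P(W > t) = e^{−(μ−λ)t} = e^{−2.9791} = 0.050839

Final: 0.050839


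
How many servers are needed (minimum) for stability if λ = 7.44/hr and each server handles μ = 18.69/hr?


Stability requires cμ > λ ⇔ c > λ/μ.
λ/μ = 7.44/18.69 = 0.3981
Minimum integer c = ⌊0.3981⌋ + 1 = 1
Check: 1·18.69 = 18.69 > 7.44, while 0·18.69 = 0.00 ≤ 7.44

Final: 1 servers


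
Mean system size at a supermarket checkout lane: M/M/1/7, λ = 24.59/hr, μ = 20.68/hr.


ρ = 24.59/20.68 = 1.1891
L = ρ[1 − (K+1)ρ^K + Kρ^(K+1)] / [(1−ρ)(1−ρ^(K+1))]
Numerator: 1.1891·(1 − 8·3.360903 + 7·3.996354) = 2.481896
Denominator: (-0.1891)·(-2.996354) = 0.566525
L = 2.481896/0.566525 = 4.3809

Final: 4.3809


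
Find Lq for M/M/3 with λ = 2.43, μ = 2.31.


a = λ/μ = 1.0519; ρ = a/3 = 0.3506
P₀ = 0.344350
Lq = P₀·a^c·ρ / (c!·(1−ρ)²) = 0.344350·1.16408·0.3506/(6·0.42166)
= 0.05556

Final: 0.05556


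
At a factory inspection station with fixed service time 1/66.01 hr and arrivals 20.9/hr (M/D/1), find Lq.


ρ = 20.9/66.01 = 0.3166
M/D/1: Lq = ρ²/(2(1−ρ)) = 0.1002/(2·0.6834) = 0.07335

Final: 0.07335


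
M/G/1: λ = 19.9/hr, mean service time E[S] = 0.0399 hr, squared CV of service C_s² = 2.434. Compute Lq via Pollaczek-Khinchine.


ρ = λ·E[S] = 19.9·0.0399 = 0.7940
Lq = ρ²(1+C_s²)/(2(1−ρ)) = 0.6305·(1+2.434)/(2·0.2060)
= 0.6305·3.4340/0.4120 = 5.25504

Final: 5.25504


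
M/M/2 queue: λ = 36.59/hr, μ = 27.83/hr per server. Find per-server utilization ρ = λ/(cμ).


ρ = λ/(cμ) = 36.59/(2·27.83) = 36.59/55.66 = 0.6574

Final: 0.6574


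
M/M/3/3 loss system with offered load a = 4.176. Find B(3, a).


B(c,a) = (a^c/c!) / Σ_{k=0}^{c} a^k/k!
a^3/3! = 12.137527
Σ terms (k=0..3): 1.00000 + 4.17600 + 8.71949 + 12.13753 = 26.033015
B = 12.137527/26.033015 = 0.466236

Final: 0.466236


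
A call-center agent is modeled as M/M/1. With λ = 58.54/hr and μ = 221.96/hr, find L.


ρ = λ/μ = 58.54/221.96 = 0.2637
L = ρ/(1−ρ) = 0.2637/(1 − 0.2637) = 0.2637/0.7363 = 0.3582

Final: 0.3582


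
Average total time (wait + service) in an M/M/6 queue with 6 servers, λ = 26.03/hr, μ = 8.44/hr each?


a = 3.0841; ρ = 0.5140; P₀ = 0.044876
Lq = P₀·a^c·ρ/(c!(1−ρ)²) = 0.11674
Wq = Lq/λ = 0.11674/26.03 = 0.004485 hr
W = Wq + 1/μ = 0.004485 + 0.11848 = 0.12297 hr

Final: 0.12297 hr


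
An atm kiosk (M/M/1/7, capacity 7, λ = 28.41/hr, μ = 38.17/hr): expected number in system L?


ρ = 28.41/38.17 = 0.7443
L = ρ[1 − (K+1)ρ^K + Kρ^(K+1)] / [(1−ρ)(1−ρ^(K+1))]
Numerator: 0.7443·(1 − 8·0.126545 + 7·0.094187) = 0.481530
Denominator: (0.2557)·(0.905813) = 0.231615
L = 0.481530/0.231615 = 2.0790

Final: 2.0790


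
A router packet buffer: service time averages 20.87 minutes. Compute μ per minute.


μ = 1/(service time) in consistent units.
1 minute = 1 min, so μ = 1/20.87 = 0.04792 per minute

Final: 0.04792 /min


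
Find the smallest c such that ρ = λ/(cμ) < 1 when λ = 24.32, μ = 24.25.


Stability requires cμ > λ ⇔ c > λ/μ.
λ/μ = 24.32/24.25 = 1.0029
Minimum integer c = ⌊1.0029⌋ + 1 = 2
Check: 2·24.25 = 48.50 > 24.32, while 1·24.25 = 24.25 ≤ 24.32

Final: 2 servers


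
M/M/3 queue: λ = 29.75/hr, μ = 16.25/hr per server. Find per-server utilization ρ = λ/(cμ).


ρ = λ/(cμ) = 29.75/(3·16.25) = 29.75/48.75 = 0.6103

Final: 0.6103


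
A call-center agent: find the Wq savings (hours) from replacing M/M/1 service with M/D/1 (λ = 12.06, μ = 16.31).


ρ = 12.06/16.31 = 0.7394
Wq(M/M/1) = ρ/(μ−λ) = 0.7394/4.25 = 0.17398 hr
Wq(M/D/1) = ρ/(2(μ−λ)) = 0.08699 hr
Savings = 0.17398 − 0.08699 = 0.08699 hr

Final: 0.08699 hr


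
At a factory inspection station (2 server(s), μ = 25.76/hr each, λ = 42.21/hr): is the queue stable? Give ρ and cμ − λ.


Total capacity cμ = 2·25.76 = 51.52/hr
ρ = λ/(cμ) = 42.21/51.52 = 0.8193
Stable ⇔ ρ < 1: YES
Spare capacity = cμ − λ = 51.52 − 42.21 = 9.31/hr

Final: ρ = 0.8193; stable; margin = 9.31/hr


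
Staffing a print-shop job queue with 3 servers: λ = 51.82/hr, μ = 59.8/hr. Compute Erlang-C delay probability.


a = λ/μ = 0.8666; ρ = a/3 = 0.2889
P₀ = 0.417621 (from M/M/c formula)
C(c,a) = [a^c/(c!(1−ρ))]·P₀ = [0.65071/(6·0.7111)]·0.417621
= 0.15250·0.417621 = 0.063688

Final: 0.063688


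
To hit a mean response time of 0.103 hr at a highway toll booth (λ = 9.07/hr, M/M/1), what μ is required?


W = 1/(μ−λ) ⇒ μ − λ = 1/W = 1/0.103 = 9.7087
μ = λ + 1/W = 9.07 + 9.7087 = 18.7787 per hr

Final: 18.7787 /hr


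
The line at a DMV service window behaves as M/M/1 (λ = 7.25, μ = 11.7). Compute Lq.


ρ = 7.25/11.7 = 0.6197
Lq = ρ²/(1−ρ) = 0.3840/0.3803 = 1.0096

Final: 1.0096


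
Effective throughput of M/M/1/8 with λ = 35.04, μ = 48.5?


ρ = 0.7225; P_K = (1−ρ)ρ^8/(1−ρ^9) = 0.021768
λ_eff = λ(1 − P_K) = 35.04·(1 − 0.021768) = 35.04·0.978232 = 34.2772 /hr

Final: 34.2772 /hr


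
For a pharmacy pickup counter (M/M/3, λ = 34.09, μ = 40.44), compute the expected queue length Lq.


a = λ/μ = 0.8430; ρ = a/3 = 0.2810
P₀ = 0.427874
Lq = P₀·a^c·ρ / (c!·(1−ρ)²) = 0.427874·0.59903·0.2810/(6·0.51697)
= 0.02322

Final: 0.02322


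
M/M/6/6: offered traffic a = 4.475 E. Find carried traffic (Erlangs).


B(6,4.475) = 0.152288 (Erlang-B)
Carried load = a(1 − B) = 4.475·(1 − 0.152288) = 4.475·0.847712 = 3.7935 E

Final: 3.7935 Erlangs


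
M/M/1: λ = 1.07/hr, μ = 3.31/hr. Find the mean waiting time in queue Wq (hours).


ρ = 1.07/3.31 = 0.3233
Wq = ρ/(μ−λ) = 0.3233/(3.31 − 1.07) = 0.3233/2.24 = 0.1443 hr

Final: 0.1443 hr


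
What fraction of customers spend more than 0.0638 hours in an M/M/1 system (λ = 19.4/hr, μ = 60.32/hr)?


W ~ Exponential(μ−λ) for M/M/1.
μ − λ = 60.32 − 19.4 = 40.9200
P(W > t) = e^{−(μ−λ)t} = e^{−2.6107} = 0.073483

Final: 0.073483


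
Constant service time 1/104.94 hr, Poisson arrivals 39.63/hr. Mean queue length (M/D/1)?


ρ = 39.63/104.94 = 0.3776
M/D/1: Lq = ρ²/(2(1−ρ)) = 0.1426/(2·0.6224) = 0.11458

Final: 0.11458


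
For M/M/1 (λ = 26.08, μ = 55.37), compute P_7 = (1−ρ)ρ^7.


ρ = 26.08/55.37 = 0.4710
P_n = (1−ρ)·ρ^n = (1 − 0.4710)·0.4710^7 = 0.5290·0.005143 = 0.002721

Final: 0.002721


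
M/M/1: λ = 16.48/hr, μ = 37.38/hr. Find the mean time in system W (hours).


W = 1/(μ−λ) = 1/(37.38 − 16.48) = 1/20.90 = 0.04785 hr

Final: 0.04785 hr


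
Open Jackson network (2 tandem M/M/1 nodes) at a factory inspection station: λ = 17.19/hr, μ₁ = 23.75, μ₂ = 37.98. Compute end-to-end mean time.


Each node sees arrival rate λ = 17.19/hr (tandem ⇒ throughput preserved).
W₁ = 1/(μ₁−λ) = 1/(23.75−17.19) = 0.15244 hr
W₂ = 1/(μ₂−λ) = 1/(37.98−17.19) = 0.04810 hr
W_total = W₁ + W₂ = 0.15244 + 0.04810 = 0.20054 hr

Final: 0.20054 hr


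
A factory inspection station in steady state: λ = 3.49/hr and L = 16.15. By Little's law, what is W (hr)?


W = L/λ = 16.15/3.49 = 4.6275 hr

Final: 4.6275 hr


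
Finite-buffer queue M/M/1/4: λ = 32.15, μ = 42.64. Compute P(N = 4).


ρ = λ/μ = 32.15/42.64 = 0.7540
P_K = (1−ρ)ρ^K/(1−ρ^(K+1)) = (0.2460·0.323188)/(1 − 0.243679)
= 0.079508/0.756321 = 0.105125

Final: 0.105125


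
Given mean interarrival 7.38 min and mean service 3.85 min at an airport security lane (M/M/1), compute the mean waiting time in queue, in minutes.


λ = 60/7.38 = 8.1301 /hr
μ = 60/3.85 = 15.5844 /hr
ρ = λ/μ = 8.1301/15.5844 = 0.5217
Wq = ρ/(μ−λ) = 0.5217/(15.5844−8.1301) = 0.06998 hr
In minutes: 0.06998·60 = 4.199 min

Final: 4.199 min


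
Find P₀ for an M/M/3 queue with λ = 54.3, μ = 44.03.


a = λ/μ = 54.3/44.03 = 1.2333; ρ = a/c = 0.4111
Σ_{k=0}^{2} a^k/k! (terms k=0..2) = 1.00000 + 1.23325 + 0.76045 = 2.99370
Tail: a^3/(3!(1−ρ)) = 1.87566/(6·0.5889) = 0.53082
P₀ = 1/(2.99370 + 0.53082) = 1/3.52452 = 0.283726

Final: 0.283726


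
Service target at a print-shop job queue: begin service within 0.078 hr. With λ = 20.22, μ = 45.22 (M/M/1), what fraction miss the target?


ρ = 20.22/45.22 = 0.4471
P(Wq > t) = ρ·e^{−(μ−λ)t} = 0.4471·e^{−1.9500}
= 0.4471·0.142274 = 0.063617

Final: 0.063617


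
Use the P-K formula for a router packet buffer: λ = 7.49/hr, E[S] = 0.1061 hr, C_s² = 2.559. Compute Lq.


ρ = λ·E[S] = 7.49·0.1061 = 0.7947
Lq = ρ²(1+C_s²)/(2(1−ρ)) = 0.6315·(1+2.559)/(2·0.2053)
= 0.6315·3.5590/0.4106 = 5.47369

Final: 5.47369


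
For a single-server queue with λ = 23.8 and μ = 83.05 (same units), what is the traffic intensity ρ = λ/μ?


ρ = λ/μ = 23.8/83.05 = 0.2866

Final: 0.2866


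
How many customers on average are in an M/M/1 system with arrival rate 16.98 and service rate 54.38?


ρ = λ/μ = 16.98/54.38 = 0.3122
L = ρ/(1−ρ) = 0.3122/(1 − 0.3122) = 0.3122/0.6878 = 0.4540

Final: 0.4540


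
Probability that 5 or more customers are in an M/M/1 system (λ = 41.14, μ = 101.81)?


ρ = 41.14/101.81 = 0.4041
P(N ≥ n) = ρ^n = 0.4041^5 = 0.010774

Final: 0.010774


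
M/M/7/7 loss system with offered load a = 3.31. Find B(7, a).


B(c,a) = (a^c/c!) / Σ_{k=0}^{c} a^k/k!
a^7/7! = 0.863705
Σ terms (k=0..7): 1.00000 + 3.31000 + 5.47805 + 6.04412 + 5.00151 + 3.31100 + 1.82657 + 0.86370 = 26.834938
B = 0.863705/26.834938 = 0.032186

Final: 0.032186


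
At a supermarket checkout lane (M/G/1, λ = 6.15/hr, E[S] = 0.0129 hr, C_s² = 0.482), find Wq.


ρ = λ·E[S] = 6.15·0.0129 = 0.07934
E[S²] = E[S]²(1+C_s²) = 0.0129²·(1+0.482) = 0.0002466
Wq = λ·E[S²]/(2(1−ρ)) = 6.15·0.0002466/(2·0.9207) = 0.0008237 hr

Final: 0.0008237 hr


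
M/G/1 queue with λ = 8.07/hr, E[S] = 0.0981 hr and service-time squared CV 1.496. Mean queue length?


ρ = λ·E[S] = 8.07·0.0981 = 0.7917
Lq = ρ²(1+C_s²)/(2(1−ρ)) = 0.6267·(1+1.496)/(2·0.2083)
= 0.6267·2.4960/0.4167 = 3.75441

Final: 3.75441


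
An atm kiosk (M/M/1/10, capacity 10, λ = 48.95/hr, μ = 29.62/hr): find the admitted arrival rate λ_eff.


ρ = 1.6526; P_K = (1−ρ)ρ^10/(1−ρ^11) = 0.396472
λ_eff = λ(1 − P_K) = 48.95·(1 − 0.396472) = 48.95·0.603528 = 29.5427 /hr

Final: 29.5427 /hr


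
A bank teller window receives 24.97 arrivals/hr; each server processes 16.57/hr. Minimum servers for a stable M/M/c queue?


Stability requires cμ > λ ⇔ c > λ/μ.
λ/μ = 24.97/16.57 = 1.5069
Minimum integer c = ⌊1.5069⌋ + 1 = 2
Check: 2·16.57 = 33.14 > 24.97, while 1·16.57 = 16.57 ≤ 24.97

Final: 2 servers


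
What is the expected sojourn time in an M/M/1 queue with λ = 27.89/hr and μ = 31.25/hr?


W = 1/(μ−λ) = 1/(31.25 − 27.89) = 1/3.36 = 0.2976 hr

Final: 0.2976 hr


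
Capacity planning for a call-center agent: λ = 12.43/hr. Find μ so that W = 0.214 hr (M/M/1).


W = 1/(μ−λ) ⇒ μ − λ = 1/W = 1/0.214 = 4.6729
μ = λ + 1/W = 12.43 + 4.6729 = 17.1029 per hr

Final: 17.1029 /hr


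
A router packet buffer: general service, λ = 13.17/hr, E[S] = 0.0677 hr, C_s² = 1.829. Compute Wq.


ρ = λ·E[S] = 13.17·0.0677 = 0.8916
E[S²] = E[S]²(1+C_s²) = 0.0677²·(1+1.829) = 0.012966
Wq = λ·E[S²]/(2(1−ρ)) = 13.17·0.012966/(2·0.1084) = 0.78772 hr

Final: 0.78772 hr


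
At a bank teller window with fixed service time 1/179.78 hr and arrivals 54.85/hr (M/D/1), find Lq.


ρ = 54.85/179.78 = 0.3051
M/D/1: Lq = ρ²/(2(1−ρ)) = 0.09308/(2·0.6949) = 0.06698

Final: 0.06698


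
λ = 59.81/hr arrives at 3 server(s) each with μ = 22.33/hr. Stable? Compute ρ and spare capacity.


Total capacity cμ = 3·22.33 = 66.99/hr
ρ = λ/(cμ) = 59.81/66.99 = 0.8928
Stable ⇔ ρ < 1: YES
Spare capacity = cμ − λ = 66.99 − 59.81 = 7.18/hr

Final: ρ = 0.8928; stable; margin = 7.18/hr


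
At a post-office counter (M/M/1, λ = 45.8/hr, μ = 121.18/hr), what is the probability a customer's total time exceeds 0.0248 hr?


W ~ Exponential(μ−λ) for M/M/1.
μ − λ = 121.18 − 45.8 = 75.3800
P(W > t) = e^{−(μ−λ)t} = e^{−1.8694} = 0.154212

Final: 0.154212


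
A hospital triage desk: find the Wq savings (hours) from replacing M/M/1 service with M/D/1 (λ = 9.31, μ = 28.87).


ρ = 9.31/28.87 = 0.3225
Wq(M/M/1) = ρ/(μ−λ) = 0.3225/19.56 = 0.01649 hr
Wq(M/D/1) = ρ/(2(μ−λ)) = 0.008243 hr
Savings = 0.01649 − 0.008243 = 0.008243 hr

Final: 0.008243 hr


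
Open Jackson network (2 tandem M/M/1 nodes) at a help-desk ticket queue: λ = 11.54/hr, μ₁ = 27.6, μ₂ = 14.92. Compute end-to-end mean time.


Each node sees arrival rate λ = 11.54/hr (tandem ⇒ throughput preserved).
W₁ = 1/(μ₁−λ) = 1/(27.6−11.54) = 0.06227 hr
W₂ = 1/(μ₂−λ) = 1/(14.92−11.54) = 0.29586 hr
W_total = W₁ + W₂ = 0.06227 + 0.29586 = 0.35812 hr

Final: 0.35812 hr


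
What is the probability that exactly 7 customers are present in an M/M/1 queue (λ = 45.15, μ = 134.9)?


ρ = 45.15/134.9 = 0.3347
P_n = (1−ρ)·ρ^n = (1 − 0.3347)·0.3347^7 = 0.6653·0.0004705 = 0.0003130

Final: 0.0003130


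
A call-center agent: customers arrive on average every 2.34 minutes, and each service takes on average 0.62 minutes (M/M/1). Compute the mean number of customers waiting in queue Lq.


λ = 60/2.34 = 25.6410 /hr
μ = 60/0.62 = 96.7742 /hr
ρ = λ/μ = 25.6410/96.7742 = 0.2650
Lq = ρ²/(1−ρ) = 0.07020/0.7350 = 0.09551

Final: 0.09551


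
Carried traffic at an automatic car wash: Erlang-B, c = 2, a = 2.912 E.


B(2,2.912) = 0.520110 (Erlang-B)
Carried load = a(1 − B) = 2.912·(1 − 0.520110) = 2.912·0.479890 = 1.3974 E

Final: 1.3974 Erlangs


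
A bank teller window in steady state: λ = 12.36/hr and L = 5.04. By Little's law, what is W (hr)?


W = L/λ = 5.04/12.36 = 0.4078 hr

Final: 0.4078 hr


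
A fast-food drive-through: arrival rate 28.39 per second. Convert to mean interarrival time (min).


Mean interarrival time = 1/λ = 1/28.39 second = 0.03522 second
In minutes: 0.03522 × 0.0166667 = 0.0005871 min

Final: 0.0005871 min


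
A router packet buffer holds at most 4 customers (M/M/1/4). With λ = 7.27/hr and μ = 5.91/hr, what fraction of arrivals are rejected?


ρ = λ/μ = 7.27/5.91 = 1.2301
P_K = (1−ρ)ρ^K/(1−ρ^(K+1)) = (-0.2301·2.289748)/(1 − 2.816661)
= -0.526913/-1.816661 = 0.290045

Final: 0.290045


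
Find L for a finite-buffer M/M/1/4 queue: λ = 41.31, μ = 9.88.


ρ = 41.31/9.88 = 4.1812
L = ρ[1 − (K+1)ρ^K + Kρ^(K+1)] / [(1−ρ)(1−ρ^(K+1))]
Numerator: 4.1812·(1 − 5·305.627903 + 4·1277.883469) = 14986.976824
Denominator: (-3.1812)·(-1276.883469) = 4061.988605
L = 14986.976824/4061.988605 = 3.6896

Final: 3.6896


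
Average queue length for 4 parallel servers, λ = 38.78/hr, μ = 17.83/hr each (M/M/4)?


a = λ/μ = 2.1750; ρ = a/4 = 0.5437
P₀ = 0.107541
Lq = P₀·a^c·ρ / (c!·(1−ρ)²) = 0.107541·22.37824·0.5437/(24·0.20817)
= 0.26192

Final: 0.26192


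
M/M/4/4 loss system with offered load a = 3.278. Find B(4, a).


B(c,a) = (a^c/c!) / Σ_{k=0}^{c} a^k/k!
a^4/4! = 4.810880
Σ terms (k=0..4): 1.00000 + 3.27800 + 5.37264 + 5.87051 + 4.81088 = 20.332029
B = 4.810880/20.332029 = 0.236616

Final: 0.236616


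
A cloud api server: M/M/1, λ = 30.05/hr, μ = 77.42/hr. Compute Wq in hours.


ρ = 30.05/77.42 = 0.3881
Wq = ρ/(μ−λ) = 0.3881/(77.42 − 30.05) = 0.3881/47.37 = 0.008194 hr

Final: 0.008194 hr


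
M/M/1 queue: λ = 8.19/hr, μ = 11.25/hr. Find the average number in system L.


ρ = λ/μ = 8.19/11.25 = 0.7280
L = ρ/(1−ρ) = 0.7280/(1 − 0.7280) = 0.7280/0.2720 = 2.6765

Final: 2.6765


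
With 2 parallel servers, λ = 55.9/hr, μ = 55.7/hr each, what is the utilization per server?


ρ = λ/(cμ) = 55.9/(2·55.7) = 55.9/111.40 = 0.5018

Final: 0.5018


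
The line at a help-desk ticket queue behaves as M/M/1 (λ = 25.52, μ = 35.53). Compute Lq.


ρ = 25.52/35.53 = 0.7183
Lq = ρ²/(1−ρ) = 0.5159/0.2817 = 1.8312

Final: 1.8312


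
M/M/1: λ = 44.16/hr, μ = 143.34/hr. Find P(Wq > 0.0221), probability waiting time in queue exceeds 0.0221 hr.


ρ = 44.16/143.34 = 0.3081
P(Wq > t) = ρ·e^{−(μ−λ)t} = 0.3081·e^{−2.1919}
= 0.3081·0.111707 = 0.034414

Final: 0.034414


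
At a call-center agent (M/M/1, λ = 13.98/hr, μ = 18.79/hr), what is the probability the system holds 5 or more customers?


ρ = 13.98/18.79 = 0.7440
P(N ≥ n) = ρ^n = 0.7440^5 = 0.227983

Final: 0.227983


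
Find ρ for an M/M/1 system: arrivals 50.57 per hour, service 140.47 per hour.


ρ = λ/μ = 50.57/140.47 = 0.3600

Final: 0.3600


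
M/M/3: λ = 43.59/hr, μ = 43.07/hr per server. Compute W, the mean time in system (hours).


a = 1.0121; ρ = 0.3374; P₀ = 0.359072
Lq = P₀·a^c·ρ/(c!(1−ρ)²) = 0.04766
Wq = Lq/λ = 0.04766/43.59 = 0.001093 hr
W = Wq + 1/μ = 0.001093 + 0.02322 = 0.02431 hr

Final: 0.02431 hr


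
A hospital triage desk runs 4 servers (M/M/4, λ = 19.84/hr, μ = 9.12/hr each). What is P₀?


a = λ/μ = 19.84/9.12 = 2.1754; ρ = a/c = 0.5439
Σ_{k=0}^{3} a^k/k! (terms k=0..3) = 1.00000 + 2.17544 + 2.36627 + 1.71589 = 7.25759
Tail: a^4/(4!(1−ρ)) = 22.39687/(24·0.4561) = 2.04587
P₀ = 1/(7.25759 + 2.04587) = 1/9.30346 = 0.107487

Final: 0.107487


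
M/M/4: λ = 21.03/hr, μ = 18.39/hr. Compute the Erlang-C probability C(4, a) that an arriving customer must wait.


a = λ/μ = 1.1436; ρ = a/4 = 0.2859
P₀ = 0.317819 (from M/M/c formula)
C(c,a) = [a^c/(c!(1−ρ))]·P₀ = [1.71013/(24·0.7141)]·0.317819
= 0.09978·0.317819 = 0.031713

Final: 0.031713


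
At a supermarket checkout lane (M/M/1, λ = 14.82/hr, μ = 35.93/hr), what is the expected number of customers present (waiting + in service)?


ρ = λ/μ = 14.82/35.93 = 0.4125
L = ρ/(1−ρ) = 0.4125/(1 − 0.4125) = 0.4125/0.5875 = 0.7020

Final: 0.7020


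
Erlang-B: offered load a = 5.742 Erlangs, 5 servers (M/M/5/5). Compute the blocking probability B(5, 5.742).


B(c,a) = (a^c/c!) / Σ_{k=0}^{c} a^k/k!
a^5/5! = 52.015730
Σ terms (k=0..5): 1.00000 + 5.74200 + 16.48528 + 31.55283 + 45.29409 + 52.01573 = 152.089928
B = 52.015730/152.089928 = 0.342006

Final: 0.342006


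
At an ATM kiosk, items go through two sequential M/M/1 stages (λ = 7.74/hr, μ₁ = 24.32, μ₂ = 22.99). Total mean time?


Each node sees arrival rate λ = 7.74/hr (tandem ⇒ throughput preserved).
W₁ = 1/(μ₁−λ) = 1/(24.32−7.74) = 0.06031 hr
W₂ = 1/(μ₂−λ) = 1/(22.99−7.74) = 0.06557 hr
W_total = W₁ + W₂ = 0.06031 + 0.06557 = 0.12589 hr

Final: 0.12589 hr


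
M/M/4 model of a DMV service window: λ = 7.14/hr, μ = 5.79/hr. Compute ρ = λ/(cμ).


ρ = λ/(cμ) = 7.14/(4·5.79) = 7.14/23.16 = 0.3083

Final: 0.3083


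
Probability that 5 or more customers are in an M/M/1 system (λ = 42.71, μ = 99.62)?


ρ = 42.71/99.62 = 0.4287
P(N ≥ n) = ρ^n = 0.4287^5 = 0.014485

Final: 0.014485


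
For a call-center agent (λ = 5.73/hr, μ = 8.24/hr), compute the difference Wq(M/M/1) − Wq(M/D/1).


ρ = 5.73/8.24 = 0.6954
Wq(M/M/1) = ρ/(μ−λ) = 0.6954/2.51 = 0.27705 hr
Wq(M/D/1) = ρ/(2(μ−λ)) = 0.13852 hr
Savings = 0.27705 − 0.13852 = 0.13852 hr

Final: 0.13852 hr


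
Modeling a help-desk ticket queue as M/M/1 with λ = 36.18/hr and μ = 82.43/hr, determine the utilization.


ρ = λ/μ = 36.18/82.43 = 0.4389

Final: 0.4389


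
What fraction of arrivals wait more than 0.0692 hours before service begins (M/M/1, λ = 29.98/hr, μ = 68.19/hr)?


ρ = 29.98/68.19 = 0.4397
P(Wq > t) = ρ·e^{−(μ−λ)t} = 0.4397·e^{−2.6441}
= 0.4397·0.071067 = 0.031245

Final: 0.031245


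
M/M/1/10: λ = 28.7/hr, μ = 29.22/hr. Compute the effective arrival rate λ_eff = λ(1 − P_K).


ρ = 0.9822; P_K = (1−ρ)ρ^10/(1−ρ^11) = 0.082969
λ_eff = λ(1 − P_K) = 28.7·(1 − 0.082969) = 28.7·0.917031 = 26.3188 /hr

Final: 26.3188 /hr


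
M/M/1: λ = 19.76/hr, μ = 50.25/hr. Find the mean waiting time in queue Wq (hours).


ρ = 19.76/50.25 = 0.3932
Wq = ρ/(μ−λ) = 0.3932/(50.25 − 19.76) = 0.3932/30.49 = 0.01290 hr

Final: 0.01290 hr


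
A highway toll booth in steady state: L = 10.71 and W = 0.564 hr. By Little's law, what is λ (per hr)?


λ = L/W = 10.71/0.564 = 18.9894 /hr

Final: 18.9894 /hr


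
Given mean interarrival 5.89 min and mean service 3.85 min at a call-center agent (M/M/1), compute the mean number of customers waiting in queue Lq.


λ = 60/5.89 = 10.1868 /hr
μ = 60/3.85 = 15.5844 /hr
ρ = λ/μ = 10.1868/15.5844 = 0.6537
Lq = ρ²/(1−ρ) = 0.4273/0.3463 = 1.2336

Final: 1.2336
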